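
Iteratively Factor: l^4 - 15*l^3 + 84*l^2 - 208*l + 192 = (l - 4)*(l^3 - 11*l^2 + 40*l - 48) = (l - 4)*(l - 3)*(l^2 - 8*l + 16) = (l - 4)^2*(l - 3)*(l - 4)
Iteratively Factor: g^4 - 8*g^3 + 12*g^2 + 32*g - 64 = (g + 2)*(g^3 - 10*g^2 + 32*g - 32) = (g - 4)*(g + 2)*(g^2 - 6*g + 8) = (g - 4)*(g - 2)*(g + 2)*(g - 4)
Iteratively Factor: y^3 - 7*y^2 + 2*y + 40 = (y - 5)*(y^2 - 2*y - 8) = (y - 5)*(y + 2)*(y - 4)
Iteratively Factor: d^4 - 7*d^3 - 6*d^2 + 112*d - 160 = (d - 4)*(d^3 - 3*d^2 - 18*d + 40) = (d - 4)*(d - 2)*(d^2 - d - 20) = (d - 5)*(d - 4)*(d - 2)*(d + 4)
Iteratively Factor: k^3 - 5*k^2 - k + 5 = (k - 5)*(k^2 - 1) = (k - 5)*(k - 1)*(k + 1)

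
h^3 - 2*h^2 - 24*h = h*(h - 6)*(h + 4)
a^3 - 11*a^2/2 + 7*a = a*(a - 7/2)*(a - 2)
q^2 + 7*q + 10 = (q + 2)*(q + 5)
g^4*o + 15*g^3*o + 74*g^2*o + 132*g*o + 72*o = (g + 2)*(g + 6)^2*(g*o + o)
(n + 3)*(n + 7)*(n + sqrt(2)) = n^3 + sqrt(2)*n^2 + 10*n^2 + 10*sqrt(2)*n + 21*n + 21*sqrt(2)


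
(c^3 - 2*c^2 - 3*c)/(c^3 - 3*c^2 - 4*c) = (c - 3)/(c - 4)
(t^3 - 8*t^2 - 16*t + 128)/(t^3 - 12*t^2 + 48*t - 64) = (t^2 - 4*t - 32)/(t^2 - 8*t + 16)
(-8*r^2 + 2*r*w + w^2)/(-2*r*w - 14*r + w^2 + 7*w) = (4*r + w)/(w + 7)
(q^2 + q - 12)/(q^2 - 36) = (q^2 + q - 12)/(q^2 - 36)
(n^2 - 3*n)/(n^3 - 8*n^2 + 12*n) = (n - 3)/(n^2 - 8*n + 12)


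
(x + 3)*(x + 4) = x^2 + 7*x + 12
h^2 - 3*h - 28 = (h - 7)*(h + 4)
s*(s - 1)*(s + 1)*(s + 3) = s^4 + 3*s^3 - s^2 - 3*s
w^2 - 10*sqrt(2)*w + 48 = (w - 6*sqrt(2))*(w - 4*sqrt(2))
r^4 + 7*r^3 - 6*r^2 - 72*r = r*(r - 3)*(r + 4)*(r + 6)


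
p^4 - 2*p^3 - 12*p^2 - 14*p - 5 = (p - 5)*(p + 1)^3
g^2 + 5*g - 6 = (g - 1)*(g + 6)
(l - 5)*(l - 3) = l^2 - 8*l + 15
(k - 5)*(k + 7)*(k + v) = k^3 + k^2*v + 2*k^2 + 2*k*v - 35*k - 35*v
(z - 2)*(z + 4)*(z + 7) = z^3 + 9*z^2 + 6*z - 56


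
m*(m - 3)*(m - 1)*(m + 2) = m^4 - 2*m^3 - 5*m^2 + 6*m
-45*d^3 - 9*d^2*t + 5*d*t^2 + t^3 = (-3*d + t)*(3*d + t)*(5*d + t)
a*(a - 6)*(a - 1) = a^3 - 7*a^2 + 6*a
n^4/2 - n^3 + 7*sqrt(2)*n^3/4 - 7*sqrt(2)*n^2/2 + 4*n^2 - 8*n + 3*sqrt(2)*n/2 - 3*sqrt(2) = (n/2 + sqrt(2)/2)*(n - 2)*(n + sqrt(2))*(n + 3*sqrt(2)/2)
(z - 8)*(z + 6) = z^2 - 2*z - 48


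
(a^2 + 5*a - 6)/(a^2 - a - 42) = (a - 1)/(a - 7)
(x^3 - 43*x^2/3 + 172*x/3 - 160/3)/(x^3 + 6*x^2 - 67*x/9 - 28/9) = 3*(x^2 - 13*x + 40)/(3*x^2 + 22*x + 7)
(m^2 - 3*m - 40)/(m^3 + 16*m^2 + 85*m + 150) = (m - 8)/(m^2 + 11*m + 30)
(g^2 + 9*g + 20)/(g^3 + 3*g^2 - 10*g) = (g + 4)/(g*(g - 2))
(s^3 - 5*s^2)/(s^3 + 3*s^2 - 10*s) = s*(s - 5)/(s^2 + 3*s - 10)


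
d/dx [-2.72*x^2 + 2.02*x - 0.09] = 2.02 - 5.44*x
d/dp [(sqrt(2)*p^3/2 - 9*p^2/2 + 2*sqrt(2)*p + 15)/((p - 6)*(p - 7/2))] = (2*sqrt(2)*p^4 - 38*sqrt(2)*p^3 + 118*sqrt(2)*p^2 + 171*p^2 - 876*p + 168*sqrt(2) + 570)/(4*p^4 - 76*p^3 + 529*p^2 - 1596*p + 1764)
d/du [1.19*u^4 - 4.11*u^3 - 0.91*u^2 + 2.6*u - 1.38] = 4.76*u^3 - 12.33*u^2 - 1.82*u + 2.6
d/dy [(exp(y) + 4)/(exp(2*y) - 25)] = (-2*(exp(y) + 4)*exp(y) + exp(2*y) - 25)*exp(y)/(exp(2*y) - 25)^2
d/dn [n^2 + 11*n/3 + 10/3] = 2*n + 11/3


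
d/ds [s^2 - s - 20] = 2*s - 1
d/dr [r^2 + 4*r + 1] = 2*r + 4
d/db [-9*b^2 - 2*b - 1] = -18*b - 2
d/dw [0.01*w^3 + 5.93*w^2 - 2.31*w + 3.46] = 0.03*w^2 + 11.86*w - 2.31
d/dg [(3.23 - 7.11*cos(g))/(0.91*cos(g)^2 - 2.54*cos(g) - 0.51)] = (-6.4701*cos(g)^2 + 5.8786*cos(g) - 11.8303)*sin(g)/(0.8281*cos(g)^4 - 4.6228*cos(g)^3 + 5.5234*cos(g)^2 + 2.5908*cos(g) + 0.2601)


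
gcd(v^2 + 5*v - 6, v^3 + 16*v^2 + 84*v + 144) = v + 6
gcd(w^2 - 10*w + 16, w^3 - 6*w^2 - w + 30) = 1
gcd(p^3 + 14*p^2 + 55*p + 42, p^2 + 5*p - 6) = p + 6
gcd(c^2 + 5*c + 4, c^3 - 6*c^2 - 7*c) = c + 1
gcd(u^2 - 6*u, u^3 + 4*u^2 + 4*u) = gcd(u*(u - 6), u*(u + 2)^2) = u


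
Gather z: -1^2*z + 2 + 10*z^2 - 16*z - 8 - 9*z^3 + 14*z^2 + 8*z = -9*z^3 + 24*z^2 - 9*z - 6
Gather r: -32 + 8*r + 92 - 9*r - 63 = -r - 3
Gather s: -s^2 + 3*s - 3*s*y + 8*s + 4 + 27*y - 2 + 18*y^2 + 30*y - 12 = -s^2 + s*(11 - 3*y) + 18*y^2 + 57*y - 10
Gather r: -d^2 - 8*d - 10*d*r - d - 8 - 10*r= -d^2 - 9*d + r*(-10*d - 10) - 8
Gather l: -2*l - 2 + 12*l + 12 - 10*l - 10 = 0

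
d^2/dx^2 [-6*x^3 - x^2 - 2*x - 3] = -36*x - 2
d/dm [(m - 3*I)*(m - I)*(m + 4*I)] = 3*m^2 + 13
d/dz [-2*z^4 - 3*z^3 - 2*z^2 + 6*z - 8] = -8*z^3 - 9*z^2 - 4*z + 6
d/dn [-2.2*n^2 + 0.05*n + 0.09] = 0.05 - 4.4*n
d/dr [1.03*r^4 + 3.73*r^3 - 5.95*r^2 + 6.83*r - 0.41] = 4.12*r^3 + 11.19*r^2 - 11.9*r + 6.83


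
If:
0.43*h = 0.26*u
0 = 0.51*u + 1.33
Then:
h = -1.58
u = -2.61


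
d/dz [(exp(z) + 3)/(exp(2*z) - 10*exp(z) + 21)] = (-2*(exp(z) - 5)*(exp(z) + 3) + exp(2*z) - 10*exp(z) + 21)*exp(z)/(exp(2*z) - 10*exp(z) + 21)^2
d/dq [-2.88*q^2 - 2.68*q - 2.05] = -5.76*q - 2.68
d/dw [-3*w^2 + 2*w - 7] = 2 - 6*w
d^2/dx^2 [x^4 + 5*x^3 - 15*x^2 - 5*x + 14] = 12*x^2 + 30*x - 30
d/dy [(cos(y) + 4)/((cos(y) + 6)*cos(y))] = (sin(y) + 24*sin(y)/cos(y)^2 + 8*tan(y))/(cos(y) + 6)^2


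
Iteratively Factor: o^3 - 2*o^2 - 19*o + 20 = (o - 1)*(o^2 - o - 20) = (o - 5)*(o - 1)*(o + 4)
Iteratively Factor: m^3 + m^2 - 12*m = (m - 3)*(m^2 + 4*m) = m*(m - 3)*(m + 4)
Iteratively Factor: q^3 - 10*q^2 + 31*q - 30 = (q - 2)*(q^2 - 8*q + 15) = (q - 5)*(q - 2)*(q - 3)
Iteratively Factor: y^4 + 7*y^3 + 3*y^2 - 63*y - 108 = (y + 3)*(y^3 + 4*y^2 - 9*y - 36) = (y + 3)^2*(y^2 + y - 12) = (y - 3)*(y + 3)^2*(y + 4)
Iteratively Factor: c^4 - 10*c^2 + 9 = (c - 3)*(c^3 + 3*c^2 - c - 3) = (c - 3)*(c + 1)*(c^2 + 2*c - 3) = (c - 3)*(c - 1)*(c + 1)*(c + 3)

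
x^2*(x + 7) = x^3 + 7*x^2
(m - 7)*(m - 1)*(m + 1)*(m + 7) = m^4 - 50*m^2 + 49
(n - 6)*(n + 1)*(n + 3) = n^3 - 2*n^2 - 21*n - 18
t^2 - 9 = (t - 3)*(t + 3)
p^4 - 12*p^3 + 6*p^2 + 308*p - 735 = (p - 7)^2*(p - 3)*(p + 5)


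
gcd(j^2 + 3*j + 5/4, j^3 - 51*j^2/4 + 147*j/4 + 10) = 1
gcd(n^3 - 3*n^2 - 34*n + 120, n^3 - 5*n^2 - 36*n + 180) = n^2 + n - 30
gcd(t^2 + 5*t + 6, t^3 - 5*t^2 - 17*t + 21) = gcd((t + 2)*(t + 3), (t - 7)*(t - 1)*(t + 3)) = t + 3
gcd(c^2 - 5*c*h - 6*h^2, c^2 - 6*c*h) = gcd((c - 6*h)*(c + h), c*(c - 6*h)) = c - 6*h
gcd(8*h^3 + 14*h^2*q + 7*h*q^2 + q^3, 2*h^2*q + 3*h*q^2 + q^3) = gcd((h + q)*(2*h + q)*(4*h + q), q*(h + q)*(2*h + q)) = 2*h^2 + 3*h*q + q^2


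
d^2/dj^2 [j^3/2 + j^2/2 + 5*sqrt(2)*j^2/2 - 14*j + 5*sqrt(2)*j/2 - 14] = 3*j + 1 + 5*sqrt(2)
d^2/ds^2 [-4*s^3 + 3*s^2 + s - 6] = 6 - 24*s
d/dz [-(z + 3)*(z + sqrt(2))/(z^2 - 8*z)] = (-z*(z - 8)*(2*z + sqrt(2) + 3) + 2*(z - 4)*(z + 3)*(z + sqrt(2)))/(z^2*(z - 8)^2)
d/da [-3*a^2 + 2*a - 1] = 2 - 6*a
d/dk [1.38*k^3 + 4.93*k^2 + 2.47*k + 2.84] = 4.14*k^2 + 9.86*k + 2.47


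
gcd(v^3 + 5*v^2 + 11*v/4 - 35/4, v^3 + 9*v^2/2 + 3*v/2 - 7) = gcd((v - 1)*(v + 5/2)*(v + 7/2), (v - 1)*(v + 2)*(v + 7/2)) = v^2 + 5*v/2 - 7/2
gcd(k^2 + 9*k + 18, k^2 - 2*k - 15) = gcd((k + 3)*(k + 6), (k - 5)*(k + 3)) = k + 3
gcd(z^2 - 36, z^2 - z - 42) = z + 6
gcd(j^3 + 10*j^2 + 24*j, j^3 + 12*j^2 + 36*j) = j^2 + 6*j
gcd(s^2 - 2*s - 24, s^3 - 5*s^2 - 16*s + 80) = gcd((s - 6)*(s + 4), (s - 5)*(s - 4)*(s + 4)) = s + 4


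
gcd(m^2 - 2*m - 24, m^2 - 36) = m - 6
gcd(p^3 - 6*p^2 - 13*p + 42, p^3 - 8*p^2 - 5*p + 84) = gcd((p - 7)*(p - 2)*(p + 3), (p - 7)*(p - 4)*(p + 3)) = p^2 - 4*p - 21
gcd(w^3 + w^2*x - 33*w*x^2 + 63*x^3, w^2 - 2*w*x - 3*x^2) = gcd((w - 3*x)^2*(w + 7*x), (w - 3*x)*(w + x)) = -w + 3*x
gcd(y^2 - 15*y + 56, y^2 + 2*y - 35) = 1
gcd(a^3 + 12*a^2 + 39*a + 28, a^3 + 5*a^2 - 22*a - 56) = a + 7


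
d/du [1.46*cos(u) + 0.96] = -1.46*sin(u)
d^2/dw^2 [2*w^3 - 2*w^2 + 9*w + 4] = 12*w - 4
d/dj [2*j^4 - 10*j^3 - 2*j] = 8*j^3 - 30*j^2 - 2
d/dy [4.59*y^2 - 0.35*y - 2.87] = 9.18*y - 0.35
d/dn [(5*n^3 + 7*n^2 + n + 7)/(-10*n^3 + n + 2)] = (70*n^4 + 30*n^3 + 247*n^2 + 28*n - 5)/(100*n^6 - 20*n^4 - 40*n^3 + n^2 + 4*n + 4)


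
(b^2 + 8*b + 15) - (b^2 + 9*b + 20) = -b - 5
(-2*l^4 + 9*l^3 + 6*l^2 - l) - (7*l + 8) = -2*l^4 + 9*l^3 + 6*l^2 - 8*l - 8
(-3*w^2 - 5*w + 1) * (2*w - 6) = -6*w^3 + 8*w^2 + 32*w - 6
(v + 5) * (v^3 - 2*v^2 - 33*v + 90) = v^4 + 3*v^3 - 43*v^2 - 75*v + 450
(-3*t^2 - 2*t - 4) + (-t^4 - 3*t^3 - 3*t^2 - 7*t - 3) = -t^4 - 3*t^3 - 6*t^2 - 9*t - 7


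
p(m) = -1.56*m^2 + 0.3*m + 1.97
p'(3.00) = -9.06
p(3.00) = -11.17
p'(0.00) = 0.30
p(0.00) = 1.97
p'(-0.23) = 1.02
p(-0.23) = 1.82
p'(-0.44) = 1.67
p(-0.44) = 1.54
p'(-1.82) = 5.98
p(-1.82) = -3.74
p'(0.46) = -1.14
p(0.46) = 1.78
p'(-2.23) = 7.26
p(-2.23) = -6.46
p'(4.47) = -13.65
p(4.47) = -27.86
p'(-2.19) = 7.13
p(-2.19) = -6.17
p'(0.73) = -1.98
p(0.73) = 1.36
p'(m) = 0.3 - 3.12*m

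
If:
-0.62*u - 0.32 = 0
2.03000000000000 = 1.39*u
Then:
No Solution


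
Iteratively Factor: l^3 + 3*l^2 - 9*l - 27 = (l + 3)*(l^2 - 9) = (l + 3)^2*(l - 3)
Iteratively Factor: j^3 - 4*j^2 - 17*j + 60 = (j - 3)*(j^2 - j - 20) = (j - 5)*(j - 3)*(j + 4)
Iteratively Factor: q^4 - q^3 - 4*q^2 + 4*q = (q + 2)*(q^3 - 3*q^2 + 2*q) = (q - 1)*(q + 2)*(q^2 - 2*q) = q*(q - 1)*(q + 2)*(q - 2)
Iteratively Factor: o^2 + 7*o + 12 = (o + 3)*(o + 4)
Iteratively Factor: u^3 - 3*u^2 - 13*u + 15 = (u - 5)*(u^2 + 2*u - 3) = (u - 5)*(u - 1)*(u + 3)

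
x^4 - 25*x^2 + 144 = (x - 4)*(x - 3)*(x + 3)*(x + 4)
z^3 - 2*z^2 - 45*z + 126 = (z - 6)*(z - 3)*(z + 7)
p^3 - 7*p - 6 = (p - 3)*(p + 1)*(p + 2)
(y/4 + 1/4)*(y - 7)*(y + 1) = y^3/4 - 5*y^2/4 - 13*y/4 - 7/4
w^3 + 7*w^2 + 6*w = w*(w + 1)*(w + 6)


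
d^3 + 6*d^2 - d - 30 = (d - 2)*(d + 3)*(d + 5)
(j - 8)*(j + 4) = j^2 - 4*j - 32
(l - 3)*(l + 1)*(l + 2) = l^3 - 7*l - 6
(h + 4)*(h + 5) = h^2 + 9*h + 20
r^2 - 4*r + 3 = (r - 3)*(r - 1)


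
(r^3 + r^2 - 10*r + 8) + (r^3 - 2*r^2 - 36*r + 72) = 2*r^3 - r^2 - 46*r + 80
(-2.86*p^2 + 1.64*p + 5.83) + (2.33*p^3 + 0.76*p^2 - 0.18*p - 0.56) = 2.33*p^3 - 2.1*p^2 + 1.46*p + 5.27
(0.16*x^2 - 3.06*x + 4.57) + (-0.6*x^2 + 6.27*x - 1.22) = -0.44*x^2 + 3.21*x + 3.35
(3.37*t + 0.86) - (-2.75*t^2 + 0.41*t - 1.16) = 2.75*t^2 + 2.96*t + 2.02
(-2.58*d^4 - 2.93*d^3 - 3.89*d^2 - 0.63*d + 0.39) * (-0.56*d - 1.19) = 1.4448*d^5 + 4.711*d^4 + 5.6651*d^3 + 4.9819*d^2 + 0.5313*d - 0.4641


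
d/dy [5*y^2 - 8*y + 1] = 10*y - 8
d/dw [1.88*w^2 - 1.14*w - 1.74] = 3.76*w - 1.14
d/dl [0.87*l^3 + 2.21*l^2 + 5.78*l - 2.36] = 2.61*l^2 + 4.42*l + 5.78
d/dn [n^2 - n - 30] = 2*n - 1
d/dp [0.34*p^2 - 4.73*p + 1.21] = 0.68*p - 4.73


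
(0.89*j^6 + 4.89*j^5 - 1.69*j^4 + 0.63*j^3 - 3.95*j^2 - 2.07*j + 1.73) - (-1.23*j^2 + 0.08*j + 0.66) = 0.89*j^6 + 4.89*j^5 - 1.69*j^4 + 0.63*j^3 - 2.72*j^2 - 2.15*j + 1.07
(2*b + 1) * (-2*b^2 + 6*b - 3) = -4*b^3 + 10*b^2 - 3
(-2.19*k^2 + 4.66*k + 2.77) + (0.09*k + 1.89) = -2.19*k^2 + 4.75*k + 4.66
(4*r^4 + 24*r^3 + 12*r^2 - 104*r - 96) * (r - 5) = 4*r^5 + 4*r^4 - 108*r^3 - 164*r^2 + 424*r + 480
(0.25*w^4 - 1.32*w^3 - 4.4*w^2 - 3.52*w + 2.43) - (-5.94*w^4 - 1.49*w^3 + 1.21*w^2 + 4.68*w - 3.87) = 6.19*w^4 + 0.17*w^3 - 5.61*w^2 - 8.2*w + 6.3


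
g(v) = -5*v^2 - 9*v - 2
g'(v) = -10*v - 9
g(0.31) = -5.27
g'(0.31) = -12.10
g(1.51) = -26.99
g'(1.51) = -24.10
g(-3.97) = -45.07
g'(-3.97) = 30.70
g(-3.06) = -21.28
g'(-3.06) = 21.60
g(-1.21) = 1.57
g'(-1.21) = 3.10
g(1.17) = -19.37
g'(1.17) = -20.70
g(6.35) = -260.76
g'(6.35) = -72.50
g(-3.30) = -26.75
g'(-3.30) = 24.00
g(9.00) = -488.00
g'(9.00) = -99.00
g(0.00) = -2.00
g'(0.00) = -9.00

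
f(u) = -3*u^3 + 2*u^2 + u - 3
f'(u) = -9*u^2 + 4*u + 1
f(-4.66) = 339.36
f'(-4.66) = -213.08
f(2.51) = -35.33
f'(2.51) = -45.66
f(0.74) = -2.38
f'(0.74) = -0.97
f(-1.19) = 3.70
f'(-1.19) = -16.50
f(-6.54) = 915.18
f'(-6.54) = -410.10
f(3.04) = -65.76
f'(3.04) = -70.01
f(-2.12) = 32.45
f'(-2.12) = -47.93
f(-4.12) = 236.63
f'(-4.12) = -168.25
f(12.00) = -4887.00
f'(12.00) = -1247.00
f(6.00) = -573.00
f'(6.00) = -299.00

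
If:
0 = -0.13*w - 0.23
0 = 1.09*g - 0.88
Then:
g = 0.81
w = -1.77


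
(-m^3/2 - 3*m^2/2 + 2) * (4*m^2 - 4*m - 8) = -2*m^5 - 4*m^4 + 10*m^3 + 20*m^2 - 8*m - 16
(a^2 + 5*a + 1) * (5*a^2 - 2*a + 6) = 5*a^4 + 23*a^3 + a^2 + 28*a + 6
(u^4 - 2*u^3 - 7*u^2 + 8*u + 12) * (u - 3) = u^5 - 5*u^4 - u^3 + 29*u^2 - 12*u - 36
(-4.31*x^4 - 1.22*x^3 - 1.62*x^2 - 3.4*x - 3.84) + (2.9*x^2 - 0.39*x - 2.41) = -4.31*x^4 - 1.22*x^3 + 1.28*x^2 - 3.79*x - 6.25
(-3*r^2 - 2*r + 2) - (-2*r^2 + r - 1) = -r^2 - 3*r + 3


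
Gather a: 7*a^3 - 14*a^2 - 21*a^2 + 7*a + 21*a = 7*a^3 - 35*a^2 + 28*a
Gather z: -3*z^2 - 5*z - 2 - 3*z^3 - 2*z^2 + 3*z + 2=-3*z^3 - 5*z^2 - 2*z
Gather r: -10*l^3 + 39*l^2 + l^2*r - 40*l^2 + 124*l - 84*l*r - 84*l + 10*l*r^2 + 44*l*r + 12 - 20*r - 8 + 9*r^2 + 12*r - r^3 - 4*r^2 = -10*l^3 - l^2 + 40*l - r^3 + r^2*(10*l + 5) + r*(l^2 - 40*l - 8) + 4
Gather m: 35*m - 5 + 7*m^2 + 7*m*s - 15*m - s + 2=7*m^2 + m*(7*s + 20) - s - 3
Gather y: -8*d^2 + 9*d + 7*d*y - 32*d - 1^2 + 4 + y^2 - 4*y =-8*d^2 - 23*d + y^2 + y*(7*d - 4) + 3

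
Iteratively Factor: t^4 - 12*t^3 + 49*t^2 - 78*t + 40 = (t - 5)*(t^3 - 7*t^2 + 14*t - 8) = (t - 5)*(t - 1)*(t^2 - 6*t + 8) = (t - 5)*(t - 2)*(t - 1)*(t - 4)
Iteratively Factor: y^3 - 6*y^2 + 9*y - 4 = (y - 4)*(y^2 - 2*y + 1) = (y - 4)*(y - 1)*(y - 1)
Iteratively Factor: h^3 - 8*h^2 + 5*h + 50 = (h - 5)*(h^2 - 3*h - 10) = (h - 5)*(h + 2)*(h - 5)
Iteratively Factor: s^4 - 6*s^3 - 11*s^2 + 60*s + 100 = (s - 5)*(s^3 - s^2 - 16*s - 20) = (s - 5)*(s + 2)*(s^2 - 3*s - 10) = (s - 5)*(s + 2)^2*(s - 5)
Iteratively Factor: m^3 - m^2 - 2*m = (m + 1)*(m^2 - 2*m) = (m - 2)*(m + 1)*(m)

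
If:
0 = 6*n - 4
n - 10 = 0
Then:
No Solution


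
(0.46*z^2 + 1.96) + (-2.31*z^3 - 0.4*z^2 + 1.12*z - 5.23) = -2.31*z^3 + 0.06*z^2 + 1.12*z - 3.27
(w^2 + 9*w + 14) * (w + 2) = w^3 + 11*w^2 + 32*w + 28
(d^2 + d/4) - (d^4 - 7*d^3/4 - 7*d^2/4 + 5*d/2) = -d^4 + 7*d^3/4 + 11*d^2/4 - 9*d/4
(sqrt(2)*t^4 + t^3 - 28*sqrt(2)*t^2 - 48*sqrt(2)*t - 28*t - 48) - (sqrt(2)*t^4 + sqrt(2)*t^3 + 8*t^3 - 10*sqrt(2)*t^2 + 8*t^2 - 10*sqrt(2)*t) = -7*t^3 - sqrt(2)*t^3 - 18*sqrt(2)*t^2 - 8*t^2 - 38*sqrt(2)*t - 28*t - 48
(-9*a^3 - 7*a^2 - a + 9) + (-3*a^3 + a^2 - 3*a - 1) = -12*a^3 - 6*a^2 - 4*a + 8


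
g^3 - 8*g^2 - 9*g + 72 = (g - 8)*(g - 3)*(g + 3)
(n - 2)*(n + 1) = n^2 - n - 2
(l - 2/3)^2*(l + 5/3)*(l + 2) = l^4 + 7*l^3/3 - 10*l^2/9 - 76*l/27 + 40/27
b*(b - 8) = b^2 - 8*b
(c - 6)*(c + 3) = c^2 - 3*c - 18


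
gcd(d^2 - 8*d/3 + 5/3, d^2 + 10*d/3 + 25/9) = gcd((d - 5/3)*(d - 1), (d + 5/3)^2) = 1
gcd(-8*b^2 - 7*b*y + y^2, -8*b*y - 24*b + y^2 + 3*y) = -8*b + y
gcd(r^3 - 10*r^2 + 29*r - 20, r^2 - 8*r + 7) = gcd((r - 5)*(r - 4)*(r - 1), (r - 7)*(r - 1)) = r - 1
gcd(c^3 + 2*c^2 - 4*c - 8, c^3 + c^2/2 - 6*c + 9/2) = 1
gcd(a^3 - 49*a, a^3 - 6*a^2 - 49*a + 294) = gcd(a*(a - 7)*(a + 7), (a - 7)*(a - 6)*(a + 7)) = a^2 - 49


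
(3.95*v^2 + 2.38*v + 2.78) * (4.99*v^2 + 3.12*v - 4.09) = 19.7105*v^4 + 24.2002*v^3 + 5.1423*v^2 - 1.0606*v - 11.3702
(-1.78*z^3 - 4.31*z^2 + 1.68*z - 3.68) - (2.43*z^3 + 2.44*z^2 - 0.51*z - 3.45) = -4.21*z^3 - 6.75*z^2 + 2.19*z - 0.23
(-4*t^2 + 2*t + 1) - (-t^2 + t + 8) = -3*t^2 + t - 7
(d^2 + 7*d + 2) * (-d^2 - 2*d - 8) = -d^4 - 9*d^3 - 24*d^2 - 60*d - 16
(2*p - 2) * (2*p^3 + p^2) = 4*p^4 - 2*p^3 - 2*p^2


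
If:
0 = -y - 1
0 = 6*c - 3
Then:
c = 1/2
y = -1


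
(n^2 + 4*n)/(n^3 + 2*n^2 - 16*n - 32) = n/(n^2 - 2*n - 8)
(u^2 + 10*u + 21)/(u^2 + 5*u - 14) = (u + 3)/(u - 2)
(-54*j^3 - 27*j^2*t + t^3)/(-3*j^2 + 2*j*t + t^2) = (-18*j^2 - 3*j*t + t^2)/(-j + t)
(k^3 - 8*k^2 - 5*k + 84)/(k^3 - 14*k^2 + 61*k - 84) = (k + 3)/(k - 3)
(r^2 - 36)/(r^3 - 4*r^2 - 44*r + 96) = (r - 6)/(r^2 - 10*r + 16)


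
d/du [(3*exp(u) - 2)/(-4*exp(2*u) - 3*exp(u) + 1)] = (12*exp(2*u) - 16*exp(u) - 3)*exp(u)/(16*exp(4*u) + 24*exp(3*u) + exp(2*u) - 6*exp(u) + 1)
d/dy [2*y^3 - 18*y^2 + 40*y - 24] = 6*y^2 - 36*y + 40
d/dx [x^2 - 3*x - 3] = 2*x - 3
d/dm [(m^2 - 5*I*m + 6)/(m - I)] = (m^2 - 2*I*m - 11)/(m^2 - 2*I*m - 1)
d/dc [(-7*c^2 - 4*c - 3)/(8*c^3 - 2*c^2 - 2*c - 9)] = 2*(28*c^4 + 32*c^3 + 39*c^2 + 57*c + 15)/(64*c^6 - 32*c^5 - 28*c^4 - 136*c^3 + 40*c^2 + 36*c + 81)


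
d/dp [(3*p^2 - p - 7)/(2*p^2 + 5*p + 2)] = (17*p^2 + 40*p + 33)/(4*p^4 + 20*p^3 + 33*p^2 + 20*p + 4)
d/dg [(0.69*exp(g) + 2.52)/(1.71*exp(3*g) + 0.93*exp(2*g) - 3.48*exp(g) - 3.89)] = (-2.3598*exp(3*g) - 13.5693*exp(2*g) - 4.6872*exp(g) + 6.0855)*exp(g)/(2.9241*exp(6*g) + 3.1806*exp(5*g) - 11.0367*exp(4*g) - 19.7766*exp(3*g) + 4.875*exp(2*g) + 27.0744*exp(g) + 15.1321)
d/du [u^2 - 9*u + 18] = 2*u - 9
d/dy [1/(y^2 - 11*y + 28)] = (11 - 2*y)/(y^2 - 11*y + 28)^2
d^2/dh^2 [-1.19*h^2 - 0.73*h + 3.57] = -2.38000000000000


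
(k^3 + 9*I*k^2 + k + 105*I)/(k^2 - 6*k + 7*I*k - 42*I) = (k^2 + 2*I*k + 15)/(k - 6)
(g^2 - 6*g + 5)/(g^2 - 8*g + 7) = (g - 5)/(g - 7)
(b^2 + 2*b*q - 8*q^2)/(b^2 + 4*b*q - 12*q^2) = (b + 4*q)/(b + 6*q)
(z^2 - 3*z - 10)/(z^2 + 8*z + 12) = (z - 5)/(z + 6)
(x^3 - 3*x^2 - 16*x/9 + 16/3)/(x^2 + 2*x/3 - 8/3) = (x^2 - 5*x/3 - 4)/(x + 2)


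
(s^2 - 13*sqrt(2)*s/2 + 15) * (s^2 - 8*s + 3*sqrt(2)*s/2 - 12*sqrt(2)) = s^4 - 8*s^3 - 5*sqrt(2)*s^3 - 9*s^2/2 + 40*sqrt(2)*s^2 + 45*sqrt(2)*s/2 + 36*s - 180*sqrt(2)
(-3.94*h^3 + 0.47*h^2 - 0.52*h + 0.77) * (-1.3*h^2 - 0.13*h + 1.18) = 5.122*h^5 - 0.0988*h^4 - 4.0343*h^3 - 0.3788*h^2 - 0.7137*h + 0.9086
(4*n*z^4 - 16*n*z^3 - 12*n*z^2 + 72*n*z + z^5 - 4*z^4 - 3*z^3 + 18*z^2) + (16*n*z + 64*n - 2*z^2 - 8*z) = 4*n*z^4 - 16*n*z^3 - 12*n*z^2 + 88*n*z + 64*n + z^5 - 4*z^4 - 3*z^3 + 16*z^2 - 8*z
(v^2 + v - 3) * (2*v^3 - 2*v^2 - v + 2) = 2*v^5 - 9*v^3 + 7*v^2 + 5*v - 6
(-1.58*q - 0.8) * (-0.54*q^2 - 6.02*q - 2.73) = 0.8532*q^3 + 9.9436*q^2 + 9.1294*q + 2.184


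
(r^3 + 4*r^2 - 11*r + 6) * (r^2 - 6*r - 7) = r^5 - 2*r^4 - 42*r^3 + 44*r^2 + 41*r - 42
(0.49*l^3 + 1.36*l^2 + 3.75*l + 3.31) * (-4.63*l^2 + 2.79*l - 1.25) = -2.2687*l^5 - 4.9297*l^4 - 14.1806*l^3 - 6.5628*l^2 + 4.5474*l - 4.1375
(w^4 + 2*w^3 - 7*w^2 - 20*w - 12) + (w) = w^4 + 2*w^3 - 7*w^2 - 19*w - 12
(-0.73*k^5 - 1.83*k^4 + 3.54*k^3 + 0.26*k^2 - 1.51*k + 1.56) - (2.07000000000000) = -0.73*k^5 - 1.83*k^4 + 3.54*k^3 + 0.26*k^2 - 1.51*k - 0.51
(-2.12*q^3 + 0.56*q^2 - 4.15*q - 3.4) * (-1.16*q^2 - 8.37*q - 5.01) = 2.4592*q^5 + 17.0948*q^4 + 10.748*q^3 + 35.8739*q^2 + 49.2495*q + 17.034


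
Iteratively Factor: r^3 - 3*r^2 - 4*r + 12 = (r + 2)*(r^2 - 5*r + 6) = (r - 3)*(r + 2)*(r - 2)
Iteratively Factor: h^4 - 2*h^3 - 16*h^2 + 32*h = (h - 2)*(h^3 - 16*h) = (h - 2)*(h + 4)*(h^2 - 4*h) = (h - 4)*(h - 2)*(h + 4)*(h)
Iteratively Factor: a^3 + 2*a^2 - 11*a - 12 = (a + 4)*(a^2 - 2*a - 3) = (a - 3)*(a + 4)*(a + 1)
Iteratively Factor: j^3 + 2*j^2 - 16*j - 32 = (j + 2)*(j^2 - 16) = (j + 2)*(j + 4)*(j - 4)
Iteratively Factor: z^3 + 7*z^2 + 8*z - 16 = (z + 4)*(z^2 + 3*z - 4) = (z - 1)*(z + 4)*(z + 4)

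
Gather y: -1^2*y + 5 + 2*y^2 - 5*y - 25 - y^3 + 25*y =-y^3 + 2*y^2 + 19*y - 20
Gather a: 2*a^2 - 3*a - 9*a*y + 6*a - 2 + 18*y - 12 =2*a^2 + a*(3 - 9*y) + 18*y - 14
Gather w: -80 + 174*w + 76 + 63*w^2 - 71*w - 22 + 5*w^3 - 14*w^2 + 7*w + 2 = 5*w^3 + 49*w^2 + 110*w - 24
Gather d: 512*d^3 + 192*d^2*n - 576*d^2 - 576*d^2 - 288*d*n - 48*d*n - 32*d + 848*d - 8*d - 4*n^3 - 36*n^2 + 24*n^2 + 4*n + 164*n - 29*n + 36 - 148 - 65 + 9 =512*d^3 + d^2*(192*n - 1152) + d*(808 - 336*n) - 4*n^3 - 12*n^2 + 139*n - 168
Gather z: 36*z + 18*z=54*z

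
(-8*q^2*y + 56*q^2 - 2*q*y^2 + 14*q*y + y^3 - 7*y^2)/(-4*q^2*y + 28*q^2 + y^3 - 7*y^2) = (-4*q + y)/(-2*q + y)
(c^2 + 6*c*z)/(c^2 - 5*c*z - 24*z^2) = c*(-c - 6*z)/(-c^2 + 5*c*z + 24*z^2)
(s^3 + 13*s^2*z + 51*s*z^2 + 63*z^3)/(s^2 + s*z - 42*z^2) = (-s^2 - 6*s*z - 9*z^2)/(-s + 6*z)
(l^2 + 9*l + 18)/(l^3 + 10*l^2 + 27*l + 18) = 1/(l + 1)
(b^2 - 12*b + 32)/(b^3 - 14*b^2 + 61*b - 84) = (b - 8)/(b^2 - 10*b + 21)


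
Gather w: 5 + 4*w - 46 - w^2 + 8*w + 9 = -w^2 + 12*w - 32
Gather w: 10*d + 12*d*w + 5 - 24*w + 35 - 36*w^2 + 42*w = 10*d - 36*w^2 + w*(12*d + 18) + 40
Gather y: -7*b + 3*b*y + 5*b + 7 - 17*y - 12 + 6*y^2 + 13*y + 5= -2*b + 6*y^2 + y*(3*b - 4)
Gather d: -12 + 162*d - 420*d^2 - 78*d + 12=-420*d^2 + 84*d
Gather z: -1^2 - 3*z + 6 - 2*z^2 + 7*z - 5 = -2*z^2 + 4*z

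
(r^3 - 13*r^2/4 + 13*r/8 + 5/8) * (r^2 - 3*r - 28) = r^5 - 25*r^4/4 - 133*r^3/8 + 347*r^2/4 - 379*r/8 - 35/2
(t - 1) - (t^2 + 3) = -t^2 + t - 4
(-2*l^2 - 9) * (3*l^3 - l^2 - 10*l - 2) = -6*l^5 + 2*l^4 - 7*l^3 + 13*l^2 + 90*l + 18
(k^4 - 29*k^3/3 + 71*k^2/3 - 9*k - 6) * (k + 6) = k^5 - 11*k^4/3 - 103*k^3/3 + 133*k^2 - 60*k - 36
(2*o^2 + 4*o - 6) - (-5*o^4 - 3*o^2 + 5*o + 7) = 5*o^4 + 5*o^2 - o - 13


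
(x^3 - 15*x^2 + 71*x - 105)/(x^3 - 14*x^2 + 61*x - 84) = (x - 5)/(x - 4)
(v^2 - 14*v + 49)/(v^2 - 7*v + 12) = (v^2 - 14*v + 49)/(v^2 - 7*v + 12)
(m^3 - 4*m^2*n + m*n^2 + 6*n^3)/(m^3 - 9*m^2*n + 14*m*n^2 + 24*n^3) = (m^2 - 5*m*n + 6*n^2)/(m^2 - 10*m*n + 24*n^2)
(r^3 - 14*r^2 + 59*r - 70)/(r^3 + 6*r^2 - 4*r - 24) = (r^2 - 12*r + 35)/(r^2 + 8*r + 12)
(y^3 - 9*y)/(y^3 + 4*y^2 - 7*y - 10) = y*(y^2 - 9)/(y^3 + 4*y^2 - 7*y - 10)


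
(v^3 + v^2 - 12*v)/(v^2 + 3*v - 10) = v*(v^2 + v - 12)/(v^2 + 3*v - 10)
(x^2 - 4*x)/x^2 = (x - 4)/x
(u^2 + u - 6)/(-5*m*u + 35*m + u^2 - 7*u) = (-u^2 - u + 6)/(5*m*u - 35*m - u^2 + 7*u)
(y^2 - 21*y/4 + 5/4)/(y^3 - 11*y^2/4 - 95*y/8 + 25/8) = 2/(2*y + 5)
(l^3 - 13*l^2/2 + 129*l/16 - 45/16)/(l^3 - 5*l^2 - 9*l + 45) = (16*l^2 - 24*l + 9)/(16*(l^2 - 9))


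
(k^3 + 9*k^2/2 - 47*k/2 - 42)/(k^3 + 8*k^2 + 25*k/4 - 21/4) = 2*(k - 4)/(2*k - 1)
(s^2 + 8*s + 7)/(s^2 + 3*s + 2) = (s + 7)/(s + 2)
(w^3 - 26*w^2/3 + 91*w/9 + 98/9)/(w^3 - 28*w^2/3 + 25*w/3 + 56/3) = (3*w^2 - 19*w - 14)/(3*(w^2 - 7*w - 8))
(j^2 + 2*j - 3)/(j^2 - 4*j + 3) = (j + 3)/(j - 3)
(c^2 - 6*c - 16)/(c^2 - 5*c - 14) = (c - 8)/(c - 7)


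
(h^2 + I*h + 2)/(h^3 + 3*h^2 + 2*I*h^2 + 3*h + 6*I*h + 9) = (h + 2*I)/(h^2 + 3*h*(1 + I) + 9*I)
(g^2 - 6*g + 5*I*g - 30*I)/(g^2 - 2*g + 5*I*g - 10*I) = (g - 6)/(g - 2)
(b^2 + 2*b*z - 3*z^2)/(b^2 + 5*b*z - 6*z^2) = (b + 3*z)/(b + 6*z)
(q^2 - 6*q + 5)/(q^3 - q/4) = (4*q^2 - 24*q + 20)/(4*q^3 - q)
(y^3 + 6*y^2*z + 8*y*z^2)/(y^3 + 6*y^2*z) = (y^2 + 6*y*z + 8*z^2)/(y*(y + 6*z))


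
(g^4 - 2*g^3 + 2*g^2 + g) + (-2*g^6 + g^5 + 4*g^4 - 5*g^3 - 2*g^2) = -2*g^6 + g^5 + 5*g^4 - 7*g^3 + g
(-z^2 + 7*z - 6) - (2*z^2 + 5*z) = -3*z^2 + 2*z - 6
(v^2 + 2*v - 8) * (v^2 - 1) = v^4 + 2*v^3 - 9*v^2 - 2*v + 8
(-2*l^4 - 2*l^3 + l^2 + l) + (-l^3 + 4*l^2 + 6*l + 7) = -2*l^4 - 3*l^3 + 5*l^2 + 7*l + 7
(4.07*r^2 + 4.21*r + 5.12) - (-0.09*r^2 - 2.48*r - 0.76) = 4.16*r^2 + 6.69*r + 5.88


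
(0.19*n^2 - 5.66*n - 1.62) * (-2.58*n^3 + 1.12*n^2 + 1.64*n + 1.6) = -0.4902*n^5 + 14.8156*n^4 - 1.848*n^3 - 10.7928*n^2 - 11.7128*n - 2.592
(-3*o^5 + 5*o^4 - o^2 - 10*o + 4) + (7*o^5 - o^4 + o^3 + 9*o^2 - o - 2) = 4*o^5 + 4*o^4 + o^3 + 8*o^2 - 11*o + 2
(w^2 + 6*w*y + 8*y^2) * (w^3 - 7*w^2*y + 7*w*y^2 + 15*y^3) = w^5 - w^4*y - 27*w^3*y^2 + w^2*y^3 + 146*w*y^4 + 120*y^5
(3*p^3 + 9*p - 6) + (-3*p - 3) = 3*p^3 + 6*p - 9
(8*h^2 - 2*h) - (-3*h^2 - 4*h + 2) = 11*h^2 + 2*h - 2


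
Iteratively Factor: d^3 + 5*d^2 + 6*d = (d + 3)*(d^2 + 2*d) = (d + 2)*(d + 3)*(d)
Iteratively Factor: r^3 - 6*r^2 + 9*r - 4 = (r - 1)*(r^2 - 5*r + 4) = (r - 1)^2*(r - 4)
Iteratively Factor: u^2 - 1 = (u - 1)*(u + 1)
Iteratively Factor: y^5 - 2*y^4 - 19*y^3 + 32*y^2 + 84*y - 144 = (y - 4)*(y^4 + 2*y^3 - 11*y^2 - 12*y + 36) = (y - 4)*(y - 2)*(y^3 + 4*y^2 - 3*y - 18) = (y - 4)*(y - 2)^2*(y^2 + 6*y + 9) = (y - 4)*(y - 2)^2*(y + 3)*(y + 3)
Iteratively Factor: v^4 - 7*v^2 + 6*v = (v)*(v^3 - 7*v + 6) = v*(v - 1)*(v^2 + v - 6) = v*(v - 1)*(v + 3)*(v - 2)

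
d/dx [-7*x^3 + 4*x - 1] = 4 - 21*x^2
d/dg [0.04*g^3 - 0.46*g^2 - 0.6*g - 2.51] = 0.12*g^2 - 0.92*g - 0.6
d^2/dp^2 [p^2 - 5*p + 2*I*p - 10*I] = 2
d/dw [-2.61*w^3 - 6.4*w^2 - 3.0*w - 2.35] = -7.83*w^2 - 12.8*w - 3.0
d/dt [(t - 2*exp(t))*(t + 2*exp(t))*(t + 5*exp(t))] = 5*t^2*exp(t) + 3*t^2 - 8*t*exp(2*t) + 10*t*exp(t) - 60*exp(3*t) - 4*exp(2*t)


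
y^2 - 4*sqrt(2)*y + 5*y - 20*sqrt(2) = (y + 5)*(y - 4*sqrt(2))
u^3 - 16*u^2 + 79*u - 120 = (u - 8)*(u - 5)*(u - 3)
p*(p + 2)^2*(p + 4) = p^4 + 8*p^3 + 20*p^2 + 16*p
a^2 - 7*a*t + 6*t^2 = (a - 6*t)*(a - t)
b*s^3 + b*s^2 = s^2*(b*s + b)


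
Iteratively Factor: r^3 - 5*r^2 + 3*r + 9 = (r - 3)*(r^2 - 2*r - 3) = (r - 3)^2*(r + 1)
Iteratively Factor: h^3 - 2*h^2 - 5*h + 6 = (h - 1)*(h^2 - h - 6) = (h - 1)*(h + 2)*(h - 3)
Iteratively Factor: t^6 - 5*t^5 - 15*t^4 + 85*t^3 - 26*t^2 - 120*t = (t)*(t^5 - 5*t^4 - 15*t^3 + 85*t^2 - 26*t - 120) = t*(t - 5)*(t^4 - 15*t^2 + 10*t + 24) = t*(t - 5)*(t - 3)*(t^3 + 3*t^2 - 6*t - 8) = t*(t - 5)*(t - 3)*(t + 4)*(t^2 - t - 2) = t*(t - 5)*(t - 3)*(t - 2)*(t + 4)*(t + 1)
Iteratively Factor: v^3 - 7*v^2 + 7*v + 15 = (v - 3)*(v^2 - 4*v - 5) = (v - 5)*(v - 3)*(v + 1)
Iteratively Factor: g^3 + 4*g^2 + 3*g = (g + 1)*(g^2 + 3*g) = g*(g + 1)*(g + 3)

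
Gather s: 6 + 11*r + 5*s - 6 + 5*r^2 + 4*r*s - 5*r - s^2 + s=5*r^2 + 6*r - s^2 + s*(4*r + 6)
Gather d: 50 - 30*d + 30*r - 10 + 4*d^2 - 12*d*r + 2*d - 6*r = 4*d^2 + d*(-12*r - 28) + 24*r + 40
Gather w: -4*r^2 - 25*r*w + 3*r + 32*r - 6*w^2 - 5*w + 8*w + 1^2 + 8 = -4*r^2 + 35*r - 6*w^2 + w*(3 - 25*r) + 9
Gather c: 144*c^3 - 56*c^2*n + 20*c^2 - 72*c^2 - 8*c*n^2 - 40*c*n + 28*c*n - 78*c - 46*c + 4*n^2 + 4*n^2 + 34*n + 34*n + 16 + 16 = 144*c^3 + c^2*(-56*n - 52) + c*(-8*n^2 - 12*n - 124) + 8*n^2 + 68*n + 32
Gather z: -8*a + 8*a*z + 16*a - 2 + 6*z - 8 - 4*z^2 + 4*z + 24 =8*a - 4*z^2 + z*(8*a + 10) + 14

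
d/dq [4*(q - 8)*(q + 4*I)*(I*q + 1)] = 12*I*q^2 + q*(-24 - 64*I) + 96 + 16*I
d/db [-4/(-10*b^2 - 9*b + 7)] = 4*(-20*b - 9)/(10*b^2 + 9*b - 7)^2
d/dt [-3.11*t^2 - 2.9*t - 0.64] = -6.22*t - 2.9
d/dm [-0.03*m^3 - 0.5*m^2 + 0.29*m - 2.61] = -0.09*m^2 - 1.0*m + 0.29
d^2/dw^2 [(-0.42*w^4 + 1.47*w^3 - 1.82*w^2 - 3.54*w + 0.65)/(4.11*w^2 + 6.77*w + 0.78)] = (-14.189364*w^6 - 70.118244*w^5 - 123.577524*w^4 + 71.523882*w^3 + 144.395082*w^2 + 181.97361*w + 90.587302)/(69.426531*w^6 + 343.078551*w^5 + 604.647171*w^4 + 440.508329*w^3 + 114.750558*w^2 + 12.356604*w + 0.474552)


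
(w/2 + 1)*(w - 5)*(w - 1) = w^3/2 - 2*w^2 - 7*w/2 + 5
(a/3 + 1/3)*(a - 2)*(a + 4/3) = a^3/3 + a^2/9 - 10*a/9 - 8/9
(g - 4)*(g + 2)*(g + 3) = g^3 + g^2 - 14*g - 24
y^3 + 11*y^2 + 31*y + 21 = (y + 1)*(y + 3)*(y + 7)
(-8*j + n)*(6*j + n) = -48*j^2 - 2*j*n + n^2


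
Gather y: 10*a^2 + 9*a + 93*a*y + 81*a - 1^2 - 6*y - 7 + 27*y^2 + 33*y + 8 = 10*a^2 + 90*a + 27*y^2 + y*(93*a + 27)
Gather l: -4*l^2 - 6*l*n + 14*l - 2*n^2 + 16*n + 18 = -4*l^2 + l*(14 - 6*n) - 2*n^2 + 16*n + 18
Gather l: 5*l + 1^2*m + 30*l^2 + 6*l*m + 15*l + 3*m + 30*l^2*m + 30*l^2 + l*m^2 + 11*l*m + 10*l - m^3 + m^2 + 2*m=l^2*(30*m + 60) + l*(m^2 + 17*m + 30) - m^3 + m^2 + 6*m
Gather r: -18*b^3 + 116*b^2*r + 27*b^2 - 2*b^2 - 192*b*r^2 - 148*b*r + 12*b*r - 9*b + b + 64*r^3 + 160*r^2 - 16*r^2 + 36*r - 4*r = -18*b^3 + 25*b^2 - 8*b + 64*r^3 + r^2*(144 - 192*b) + r*(116*b^2 - 136*b + 32)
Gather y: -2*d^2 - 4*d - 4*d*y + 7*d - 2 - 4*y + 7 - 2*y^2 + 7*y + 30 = -2*d^2 + 3*d - 2*y^2 + y*(3 - 4*d) + 35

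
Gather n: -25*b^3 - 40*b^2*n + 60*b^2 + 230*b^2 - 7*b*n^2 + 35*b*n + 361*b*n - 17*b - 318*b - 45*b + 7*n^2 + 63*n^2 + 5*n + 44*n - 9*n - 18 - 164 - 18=-25*b^3 + 290*b^2 - 380*b + n^2*(70 - 7*b) + n*(-40*b^2 + 396*b + 40) - 200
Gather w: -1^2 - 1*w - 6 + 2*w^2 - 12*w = 2*w^2 - 13*w - 7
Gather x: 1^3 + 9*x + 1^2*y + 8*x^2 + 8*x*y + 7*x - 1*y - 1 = 8*x^2 + x*(8*y + 16)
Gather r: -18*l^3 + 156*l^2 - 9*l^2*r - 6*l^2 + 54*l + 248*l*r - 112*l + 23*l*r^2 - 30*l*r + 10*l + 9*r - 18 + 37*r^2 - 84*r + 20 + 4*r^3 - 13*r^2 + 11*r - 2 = -18*l^3 + 150*l^2 - 48*l + 4*r^3 + r^2*(23*l + 24) + r*(-9*l^2 + 218*l - 64)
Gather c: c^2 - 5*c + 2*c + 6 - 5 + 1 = c^2 - 3*c + 2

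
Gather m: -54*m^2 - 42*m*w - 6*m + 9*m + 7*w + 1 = -54*m^2 + m*(3 - 42*w) + 7*w + 1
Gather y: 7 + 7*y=7*y + 7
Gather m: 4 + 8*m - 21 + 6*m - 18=14*m - 35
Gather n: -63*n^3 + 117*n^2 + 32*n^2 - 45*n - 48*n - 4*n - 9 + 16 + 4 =-63*n^3 + 149*n^2 - 97*n + 11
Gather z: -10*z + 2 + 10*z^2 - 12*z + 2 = 10*z^2 - 22*z + 4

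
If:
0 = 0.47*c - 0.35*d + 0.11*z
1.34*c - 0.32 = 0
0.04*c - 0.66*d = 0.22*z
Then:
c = 0.24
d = 0.17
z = -0.47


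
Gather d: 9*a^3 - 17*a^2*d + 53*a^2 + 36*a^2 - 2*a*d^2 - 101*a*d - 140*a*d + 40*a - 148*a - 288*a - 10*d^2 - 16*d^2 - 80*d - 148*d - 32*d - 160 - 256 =9*a^3 + 89*a^2 - 396*a + d^2*(-2*a - 26) + d*(-17*a^2 - 241*a - 260) - 416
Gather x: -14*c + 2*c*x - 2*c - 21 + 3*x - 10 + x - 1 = -16*c + x*(2*c + 4) - 32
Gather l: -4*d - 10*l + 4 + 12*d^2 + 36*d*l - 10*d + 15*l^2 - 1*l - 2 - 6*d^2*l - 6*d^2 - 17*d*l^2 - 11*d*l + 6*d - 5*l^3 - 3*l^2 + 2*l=6*d^2 - 8*d - 5*l^3 + l^2*(12 - 17*d) + l*(-6*d^2 + 25*d - 9) + 2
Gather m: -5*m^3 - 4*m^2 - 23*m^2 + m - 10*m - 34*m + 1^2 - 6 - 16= -5*m^3 - 27*m^2 - 43*m - 21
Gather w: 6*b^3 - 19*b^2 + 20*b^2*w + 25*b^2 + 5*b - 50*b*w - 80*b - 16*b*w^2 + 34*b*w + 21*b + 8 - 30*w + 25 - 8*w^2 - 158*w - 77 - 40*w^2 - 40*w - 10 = 6*b^3 + 6*b^2 - 54*b + w^2*(-16*b - 48) + w*(20*b^2 - 16*b - 228) - 54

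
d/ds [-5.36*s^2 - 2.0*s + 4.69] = -10.72*s - 2.0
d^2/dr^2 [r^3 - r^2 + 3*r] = 6*r - 2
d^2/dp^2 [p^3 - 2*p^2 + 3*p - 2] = 6*p - 4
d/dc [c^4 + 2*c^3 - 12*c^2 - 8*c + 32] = 4*c^3 + 6*c^2 - 24*c - 8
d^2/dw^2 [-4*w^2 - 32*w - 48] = -8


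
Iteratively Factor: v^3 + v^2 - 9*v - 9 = (v + 1)*(v^2 - 9) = (v - 3)*(v + 1)*(v + 3)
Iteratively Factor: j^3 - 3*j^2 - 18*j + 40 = (j - 5)*(j^2 + 2*j - 8) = (j - 5)*(j - 2)*(j + 4)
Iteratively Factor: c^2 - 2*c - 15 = (c + 3)*(c - 5)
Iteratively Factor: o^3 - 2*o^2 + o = (o - 1)*(o^2 - o) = (o - 1)^2*(o)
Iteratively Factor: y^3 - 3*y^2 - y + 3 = (y + 1)*(y^2 - 4*y + 3) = (y - 1)*(y + 1)*(y - 3)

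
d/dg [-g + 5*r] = -1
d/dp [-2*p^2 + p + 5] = 1 - 4*p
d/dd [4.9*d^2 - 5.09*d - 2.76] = 9.8*d - 5.09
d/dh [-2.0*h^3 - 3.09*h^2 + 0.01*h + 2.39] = -6.0*h^2 - 6.18*h + 0.01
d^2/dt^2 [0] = 0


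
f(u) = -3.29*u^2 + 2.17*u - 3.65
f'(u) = 2.17 - 6.58*u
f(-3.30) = -46.64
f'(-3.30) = 23.88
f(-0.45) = -5.29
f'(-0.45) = 5.13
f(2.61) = -20.40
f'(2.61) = -15.00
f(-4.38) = -76.27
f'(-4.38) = 30.99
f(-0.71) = -6.85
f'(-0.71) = 6.84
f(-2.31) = -26.22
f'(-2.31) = 17.37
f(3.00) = -26.75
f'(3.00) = -17.57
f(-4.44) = -78.14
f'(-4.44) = 31.39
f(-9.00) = -289.67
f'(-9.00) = 61.39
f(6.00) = -109.07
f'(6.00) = -37.31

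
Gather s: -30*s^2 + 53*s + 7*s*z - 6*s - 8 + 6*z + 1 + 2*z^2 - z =-30*s^2 + s*(7*z + 47) + 2*z^2 + 5*z - 7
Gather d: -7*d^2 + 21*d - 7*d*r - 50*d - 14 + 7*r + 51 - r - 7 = -7*d^2 + d*(-7*r - 29) + 6*r + 30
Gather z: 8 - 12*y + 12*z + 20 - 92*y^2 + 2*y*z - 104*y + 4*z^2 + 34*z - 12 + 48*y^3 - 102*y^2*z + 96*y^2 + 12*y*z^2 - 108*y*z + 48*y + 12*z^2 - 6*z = 48*y^3 + 4*y^2 - 68*y + z^2*(12*y + 16) + z*(-102*y^2 - 106*y + 40) + 16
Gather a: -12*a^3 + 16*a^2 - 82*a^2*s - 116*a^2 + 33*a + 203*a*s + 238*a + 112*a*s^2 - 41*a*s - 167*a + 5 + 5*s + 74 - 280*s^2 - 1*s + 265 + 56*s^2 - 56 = -12*a^3 + a^2*(-82*s - 100) + a*(112*s^2 + 162*s + 104) - 224*s^2 + 4*s + 288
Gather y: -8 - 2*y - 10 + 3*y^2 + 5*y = 3*y^2 + 3*y - 18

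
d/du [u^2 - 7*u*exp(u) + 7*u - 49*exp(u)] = -7*u*exp(u) + 2*u - 56*exp(u) + 7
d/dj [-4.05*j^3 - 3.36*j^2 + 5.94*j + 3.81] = -12.15*j^2 - 6.72*j + 5.94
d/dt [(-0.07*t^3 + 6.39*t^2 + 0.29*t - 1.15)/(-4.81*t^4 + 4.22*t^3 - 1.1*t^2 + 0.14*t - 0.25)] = (-0.3367*t^6 + 61.4718*t^5 - 22.7041*t^4 - 24.5932*t^3 + 15.8251*t^2 - 5.725*t + 0.0885)/(23.1361*t^8 - 40.5964*t^7 + 28.3904*t^6 - 10.6308*t^5 + 4.7966*t^4 - 2.418*t^3 + 0.5696*t^2 - 0.07*t + 0.0625)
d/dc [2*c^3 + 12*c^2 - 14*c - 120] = 6*c^2 + 24*c - 14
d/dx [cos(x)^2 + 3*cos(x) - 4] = -(2*cos(x) + 3)*sin(x)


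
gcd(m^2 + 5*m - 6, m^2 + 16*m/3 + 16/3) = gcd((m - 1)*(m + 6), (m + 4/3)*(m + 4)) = 1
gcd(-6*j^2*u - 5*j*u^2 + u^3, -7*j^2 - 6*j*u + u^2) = j + u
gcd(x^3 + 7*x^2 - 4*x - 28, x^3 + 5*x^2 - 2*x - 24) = x - 2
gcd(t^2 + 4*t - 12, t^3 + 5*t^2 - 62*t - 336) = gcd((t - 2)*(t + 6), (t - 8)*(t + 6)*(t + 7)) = t + 6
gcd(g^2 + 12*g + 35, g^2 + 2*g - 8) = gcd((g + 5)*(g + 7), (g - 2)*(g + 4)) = 1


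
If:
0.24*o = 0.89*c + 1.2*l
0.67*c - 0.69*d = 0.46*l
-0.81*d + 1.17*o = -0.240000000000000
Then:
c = 1.07664414043184*o + 0.202186693038844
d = 1.44444444444444*o + 0.296296296296296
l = -0.598511070820285*o - 0.149955130670476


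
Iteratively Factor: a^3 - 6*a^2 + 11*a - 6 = (a - 3)*(a^2 - 3*a + 2) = (a - 3)*(a - 1)*(a - 2)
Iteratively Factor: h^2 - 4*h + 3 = (h - 1)*(h - 3)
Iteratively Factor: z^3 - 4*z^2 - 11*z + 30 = (z - 2)*(z^2 - 2*z - 15) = (z - 5)*(z - 2)*(z + 3)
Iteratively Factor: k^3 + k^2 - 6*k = (k - 2)*(k^2 + 3*k) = k*(k - 2)*(k + 3)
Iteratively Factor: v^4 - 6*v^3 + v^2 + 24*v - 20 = (v - 1)*(v^3 - 5*v^2 - 4*v + 20) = (v - 2)*(v - 1)*(v^2 - 3*v - 10) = (v - 2)*(v - 1)*(v + 2)*(v - 5)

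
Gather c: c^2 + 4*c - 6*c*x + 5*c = c^2 + c*(9 - 6*x)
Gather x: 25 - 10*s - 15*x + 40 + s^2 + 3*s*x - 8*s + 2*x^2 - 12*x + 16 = s^2 - 18*s + 2*x^2 + x*(3*s - 27) + 81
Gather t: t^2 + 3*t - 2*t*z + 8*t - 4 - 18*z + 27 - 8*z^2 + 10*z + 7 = t^2 + t*(11 - 2*z) - 8*z^2 - 8*z + 30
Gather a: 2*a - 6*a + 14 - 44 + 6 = -4*a - 24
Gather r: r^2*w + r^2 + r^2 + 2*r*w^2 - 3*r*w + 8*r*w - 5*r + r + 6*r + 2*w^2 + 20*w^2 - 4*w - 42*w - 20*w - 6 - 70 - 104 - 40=r^2*(w + 2) + r*(2*w^2 + 5*w + 2) + 22*w^2 - 66*w - 220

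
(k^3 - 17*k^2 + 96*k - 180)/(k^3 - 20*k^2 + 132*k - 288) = (k - 5)/(k - 8)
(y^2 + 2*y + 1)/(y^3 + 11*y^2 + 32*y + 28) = (y^2 + 2*y + 1)/(y^3 + 11*y^2 + 32*y + 28)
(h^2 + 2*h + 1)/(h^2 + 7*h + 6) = (h + 1)/(h + 6)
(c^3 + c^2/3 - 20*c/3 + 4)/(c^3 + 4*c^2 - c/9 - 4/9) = 3*(3*c^3 + c^2 - 20*c + 12)/(9*c^3 + 36*c^2 - c - 4)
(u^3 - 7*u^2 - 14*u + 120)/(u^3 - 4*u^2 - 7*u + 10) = (u^2 - 2*u - 24)/(u^2 + u - 2)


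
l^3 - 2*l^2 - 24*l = l*(l - 6)*(l + 4)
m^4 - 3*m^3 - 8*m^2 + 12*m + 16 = (m - 4)*(m - 2)*(m + 1)*(m + 2)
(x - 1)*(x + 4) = x^2 + 3*x - 4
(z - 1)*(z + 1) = z^2 - 1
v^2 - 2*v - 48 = (v - 8)*(v + 6)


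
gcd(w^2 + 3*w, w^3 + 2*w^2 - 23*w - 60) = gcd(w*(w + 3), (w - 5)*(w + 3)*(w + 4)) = w + 3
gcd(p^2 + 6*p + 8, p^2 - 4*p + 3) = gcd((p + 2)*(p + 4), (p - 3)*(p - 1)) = 1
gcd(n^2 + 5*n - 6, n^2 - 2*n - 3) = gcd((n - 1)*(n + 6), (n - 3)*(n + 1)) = 1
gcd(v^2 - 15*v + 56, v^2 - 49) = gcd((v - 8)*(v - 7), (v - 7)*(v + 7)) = v - 7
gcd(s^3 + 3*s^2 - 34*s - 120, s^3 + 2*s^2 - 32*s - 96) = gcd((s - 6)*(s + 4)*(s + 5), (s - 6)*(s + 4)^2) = s^2 - 2*s - 24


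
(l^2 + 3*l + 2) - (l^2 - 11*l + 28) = 14*l - 26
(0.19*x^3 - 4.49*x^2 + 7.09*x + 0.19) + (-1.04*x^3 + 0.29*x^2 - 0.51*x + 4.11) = -0.85*x^3 - 4.2*x^2 + 6.58*x + 4.3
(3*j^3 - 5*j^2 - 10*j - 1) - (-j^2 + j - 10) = 3*j^3 - 4*j^2 - 11*j + 9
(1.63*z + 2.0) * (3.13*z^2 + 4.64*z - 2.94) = 5.1019*z^3 + 13.8232*z^2 + 4.4878*z - 5.88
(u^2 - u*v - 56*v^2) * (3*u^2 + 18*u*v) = 3*u^4 + 15*u^3*v - 186*u^2*v^2 - 1008*u*v^3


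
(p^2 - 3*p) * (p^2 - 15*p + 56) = p^4 - 18*p^3 + 101*p^2 - 168*p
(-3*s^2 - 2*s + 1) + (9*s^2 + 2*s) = 6*s^2 + 1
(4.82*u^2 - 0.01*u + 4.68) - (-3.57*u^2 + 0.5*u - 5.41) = 8.39*u^2 - 0.51*u + 10.09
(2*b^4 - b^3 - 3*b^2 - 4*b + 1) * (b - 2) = 2*b^5 - 5*b^4 - b^3 + 2*b^2 + 9*b - 2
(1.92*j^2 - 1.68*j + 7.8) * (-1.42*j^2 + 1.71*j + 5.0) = -2.7264*j^4 + 5.6688*j^3 - 4.3488*j^2 + 4.938*j + 39.0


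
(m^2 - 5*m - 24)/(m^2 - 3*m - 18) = (m - 8)/(m - 6)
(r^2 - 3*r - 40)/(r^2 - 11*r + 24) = (r + 5)/(r - 3)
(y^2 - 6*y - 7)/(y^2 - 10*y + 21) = (y + 1)/(y - 3)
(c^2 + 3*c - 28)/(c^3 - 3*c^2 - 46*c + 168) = 1/(c - 6)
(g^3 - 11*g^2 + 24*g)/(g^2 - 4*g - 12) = g*(-g^2 + 11*g - 24)/(-g^2 + 4*g + 12)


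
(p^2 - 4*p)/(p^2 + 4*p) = (p - 4)/(p + 4)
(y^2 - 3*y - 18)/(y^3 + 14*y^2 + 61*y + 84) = (y - 6)/(y^2 + 11*y + 28)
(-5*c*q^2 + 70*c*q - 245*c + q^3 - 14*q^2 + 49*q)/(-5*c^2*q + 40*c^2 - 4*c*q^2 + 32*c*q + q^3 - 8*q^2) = (q^2 - 14*q + 49)/(c*q - 8*c + q^2 - 8*q)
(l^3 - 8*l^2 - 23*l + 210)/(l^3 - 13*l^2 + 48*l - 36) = (l^2 - 2*l - 35)/(l^2 - 7*l + 6)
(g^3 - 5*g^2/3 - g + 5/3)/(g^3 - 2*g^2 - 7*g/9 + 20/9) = 3*(g - 1)/(3*g - 4)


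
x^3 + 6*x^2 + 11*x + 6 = (x + 1)*(x + 2)*(x + 3)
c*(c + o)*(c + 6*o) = c^3 + 7*c^2*o + 6*c*o^2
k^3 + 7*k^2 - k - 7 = (k - 1)*(k + 1)*(k + 7)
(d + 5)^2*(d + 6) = d^3 + 16*d^2 + 85*d + 150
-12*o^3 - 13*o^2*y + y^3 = (-4*o + y)*(o + y)*(3*o + y)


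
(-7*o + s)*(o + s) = -7*o^2 - 6*o*s + s^2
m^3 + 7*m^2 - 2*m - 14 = (m + 7)*(m - sqrt(2))*(m + sqrt(2))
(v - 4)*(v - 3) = v^2 - 7*v + 12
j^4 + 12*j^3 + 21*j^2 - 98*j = j*(j - 2)*(j + 7)^2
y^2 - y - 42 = (y - 7)*(y + 6)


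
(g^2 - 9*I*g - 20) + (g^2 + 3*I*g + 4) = 2*g^2 - 6*I*g - 16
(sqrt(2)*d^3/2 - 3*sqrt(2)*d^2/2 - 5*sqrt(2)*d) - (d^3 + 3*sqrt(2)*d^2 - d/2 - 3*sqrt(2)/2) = -d^3 + sqrt(2)*d^3/2 - 9*sqrt(2)*d^2/2 - 5*sqrt(2)*d + d/2 + 3*sqrt(2)/2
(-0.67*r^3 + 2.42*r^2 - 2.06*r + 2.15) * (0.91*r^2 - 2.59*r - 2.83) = -0.6097*r^5 + 3.9375*r^4 - 6.2463*r^3 + 0.4433*r^2 + 0.261300000000001*r - 6.0845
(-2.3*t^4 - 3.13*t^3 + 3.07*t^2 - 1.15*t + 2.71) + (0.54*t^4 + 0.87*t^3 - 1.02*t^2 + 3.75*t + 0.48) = -1.76*t^4 - 2.26*t^3 + 2.05*t^2 + 2.6*t + 3.19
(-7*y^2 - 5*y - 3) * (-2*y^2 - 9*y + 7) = 14*y^4 + 73*y^3 + 2*y^2 - 8*y - 21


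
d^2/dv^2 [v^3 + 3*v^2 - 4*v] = 6*v + 6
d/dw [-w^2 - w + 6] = -2*w - 1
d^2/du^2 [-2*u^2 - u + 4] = -4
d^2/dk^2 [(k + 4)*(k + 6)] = 2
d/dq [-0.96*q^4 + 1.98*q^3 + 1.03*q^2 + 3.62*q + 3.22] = -3.84*q^3 + 5.94*q^2 + 2.06*q + 3.62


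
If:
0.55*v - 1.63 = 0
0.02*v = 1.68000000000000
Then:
No Solution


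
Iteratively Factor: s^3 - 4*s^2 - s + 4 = (s - 1)*(s^2 - 3*s - 4) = (s - 4)*(s - 1)*(s + 1)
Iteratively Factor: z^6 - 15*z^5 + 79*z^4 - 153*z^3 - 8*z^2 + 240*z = (z - 5)*(z^5 - 10*z^4 + 29*z^3 - 8*z^2 - 48*z) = (z - 5)*(z - 3)*(z^4 - 7*z^3 + 8*z^2 + 16*z) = (z - 5)*(z - 3)*(z + 1)*(z^3 - 8*z^2 + 16*z) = z*(z - 5)*(z - 3)*(z + 1)*(z^2 - 8*z + 16) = z*(z - 5)*(z - 4)*(z - 3)*(z + 1)*(z - 4)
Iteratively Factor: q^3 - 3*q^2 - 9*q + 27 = (q + 3)*(q^2 - 6*q + 9) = (q - 3)*(q + 3)*(q - 3)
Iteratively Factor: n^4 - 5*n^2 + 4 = (n + 2)*(n^3 - 2*n^2 - n + 2) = (n - 1)*(n + 2)*(n^2 - n - 2) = (n - 1)*(n + 1)*(n + 2)*(n - 2)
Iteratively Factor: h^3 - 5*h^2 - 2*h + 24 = (h - 3)*(h^2 - 2*h - 8) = (h - 4)*(h - 3)*(h + 2)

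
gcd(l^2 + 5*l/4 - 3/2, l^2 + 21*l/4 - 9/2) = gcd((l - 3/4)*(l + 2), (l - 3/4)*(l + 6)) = l - 3/4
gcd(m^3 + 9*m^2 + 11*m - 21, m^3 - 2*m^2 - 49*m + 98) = m + 7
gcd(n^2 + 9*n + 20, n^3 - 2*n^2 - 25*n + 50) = n + 5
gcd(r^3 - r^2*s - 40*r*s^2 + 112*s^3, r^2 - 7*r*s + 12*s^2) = r - 4*s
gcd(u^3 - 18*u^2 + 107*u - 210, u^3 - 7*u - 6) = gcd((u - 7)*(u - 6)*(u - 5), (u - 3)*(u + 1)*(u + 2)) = 1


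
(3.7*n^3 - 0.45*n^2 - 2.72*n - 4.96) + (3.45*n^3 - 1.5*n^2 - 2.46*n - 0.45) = 7.15*n^3 - 1.95*n^2 - 5.18*n - 5.41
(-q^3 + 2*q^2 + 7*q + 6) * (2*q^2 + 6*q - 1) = -2*q^5 - 2*q^4 + 27*q^3 + 52*q^2 + 29*q - 6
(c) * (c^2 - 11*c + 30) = c^3 - 11*c^2 + 30*c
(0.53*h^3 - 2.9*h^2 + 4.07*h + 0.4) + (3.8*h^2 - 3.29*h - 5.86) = 0.53*h^3 + 0.9*h^2 + 0.78*h - 5.46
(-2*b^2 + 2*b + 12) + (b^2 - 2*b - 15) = -b^2 - 3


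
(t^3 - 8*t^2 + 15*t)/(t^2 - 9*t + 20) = t*(t - 3)/(t - 4)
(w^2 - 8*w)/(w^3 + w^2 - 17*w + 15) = w*(w - 8)/(w^3 + w^2 - 17*w + 15)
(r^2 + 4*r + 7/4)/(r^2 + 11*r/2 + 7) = (r + 1/2)/(r + 2)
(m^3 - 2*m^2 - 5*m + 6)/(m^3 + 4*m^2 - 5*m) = (m^2 - m - 6)/(m*(m + 5))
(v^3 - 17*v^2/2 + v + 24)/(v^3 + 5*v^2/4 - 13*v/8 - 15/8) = 4*(v^2 - 10*v + 16)/(4*v^2 - v - 5)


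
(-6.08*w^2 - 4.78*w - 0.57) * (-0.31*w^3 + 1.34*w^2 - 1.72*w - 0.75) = 1.8848*w^5 - 6.6654*w^4 + 4.2291*w^3 + 12.0178*w^2 + 4.5654*w + 0.4275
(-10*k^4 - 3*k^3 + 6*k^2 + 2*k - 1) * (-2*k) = 20*k^5 + 6*k^4 - 12*k^3 - 4*k^2 + 2*k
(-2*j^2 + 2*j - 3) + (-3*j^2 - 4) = -5*j^2 + 2*j - 7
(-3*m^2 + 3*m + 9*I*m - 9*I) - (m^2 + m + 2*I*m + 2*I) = -4*m^2 + 2*m + 7*I*m - 11*I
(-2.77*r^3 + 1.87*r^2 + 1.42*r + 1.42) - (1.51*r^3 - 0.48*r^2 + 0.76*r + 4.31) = -4.28*r^3 + 2.35*r^2 + 0.66*r - 2.89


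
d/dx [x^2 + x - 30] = 2*x + 1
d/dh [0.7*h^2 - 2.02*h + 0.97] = 1.4*h - 2.02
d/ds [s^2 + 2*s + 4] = 2*s + 2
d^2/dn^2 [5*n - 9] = 0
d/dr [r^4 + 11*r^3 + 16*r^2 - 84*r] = 4*r^3 + 33*r^2 + 32*r - 84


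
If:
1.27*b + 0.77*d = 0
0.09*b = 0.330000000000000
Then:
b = 3.67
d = -6.05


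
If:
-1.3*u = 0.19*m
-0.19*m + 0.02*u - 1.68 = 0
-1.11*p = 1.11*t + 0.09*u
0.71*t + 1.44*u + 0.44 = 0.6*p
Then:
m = -8.71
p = 1.68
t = -1.78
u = 1.27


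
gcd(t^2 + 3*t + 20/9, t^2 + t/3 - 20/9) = t + 5/3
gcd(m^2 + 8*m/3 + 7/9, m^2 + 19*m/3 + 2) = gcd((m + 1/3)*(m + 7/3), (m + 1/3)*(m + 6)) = m + 1/3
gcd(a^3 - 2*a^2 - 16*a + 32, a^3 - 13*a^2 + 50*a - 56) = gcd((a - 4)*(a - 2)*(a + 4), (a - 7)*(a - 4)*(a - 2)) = a^2 - 6*a + 8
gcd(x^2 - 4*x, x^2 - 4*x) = x^2 - 4*x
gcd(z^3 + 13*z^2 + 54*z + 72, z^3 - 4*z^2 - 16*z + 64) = z + 4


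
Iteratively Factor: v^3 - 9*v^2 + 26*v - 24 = (v - 2)*(v^2 - 7*v + 12) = (v - 3)*(v - 2)*(v - 4)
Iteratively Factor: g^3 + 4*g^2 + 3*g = (g)*(g^2 + 4*g + 3) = g*(g + 3)*(g + 1)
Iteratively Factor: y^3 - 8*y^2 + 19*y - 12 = (y - 4)*(y^2 - 4*y + 3) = (y - 4)*(y - 1)*(y - 3)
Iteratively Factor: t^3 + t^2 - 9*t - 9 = (t - 3)*(t^2 + 4*t + 3) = (t - 3)*(t + 3)*(t + 1)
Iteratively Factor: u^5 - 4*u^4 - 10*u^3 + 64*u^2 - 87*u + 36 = (u - 3)*(u^4 - u^3 - 13*u^2 + 25*u - 12) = (u - 3)*(u + 4)*(u^3 - 5*u^2 + 7*u - 3) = (u - 3)^2*(u + 4)*(u^2 - 2*u + 1) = (u - 3)^2*(u - 1)*(u + 4)*(u - 1)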